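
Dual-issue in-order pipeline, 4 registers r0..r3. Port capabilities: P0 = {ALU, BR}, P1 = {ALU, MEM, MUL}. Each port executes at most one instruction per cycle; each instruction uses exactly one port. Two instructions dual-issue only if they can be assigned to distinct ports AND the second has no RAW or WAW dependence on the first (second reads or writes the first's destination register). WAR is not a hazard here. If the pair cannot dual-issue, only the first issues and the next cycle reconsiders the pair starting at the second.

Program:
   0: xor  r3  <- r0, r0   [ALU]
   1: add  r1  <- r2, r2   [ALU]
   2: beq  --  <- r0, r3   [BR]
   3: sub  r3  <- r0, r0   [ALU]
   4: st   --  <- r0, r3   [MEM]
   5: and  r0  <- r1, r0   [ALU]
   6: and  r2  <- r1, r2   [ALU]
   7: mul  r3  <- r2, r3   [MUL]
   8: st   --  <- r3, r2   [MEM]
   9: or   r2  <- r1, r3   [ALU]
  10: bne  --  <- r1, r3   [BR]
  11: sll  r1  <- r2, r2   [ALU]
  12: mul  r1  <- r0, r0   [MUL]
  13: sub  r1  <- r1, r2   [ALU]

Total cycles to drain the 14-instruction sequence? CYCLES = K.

t=0 i0&i1:xor.ALU;add.ALU ; dual
t=1 i2&i3:beq.BR;sub.ALU ; dual
t=2 i4&i5:st.MEM;and.ALU ; dual
t=3 i6:and.ALU ; RAW r2
t=4 i7:mul.MUL ; no-port MUL/MEM
t=5 i8&i9:st.MEM;or.ALU ; dual
t=6 i10&i11:bne.BR;sll.ALU ; dual
t=7 i12:mul.MUL ; RAW+WAW r1
t=8 i13:sub.ALU ; tail

CYCLES = 9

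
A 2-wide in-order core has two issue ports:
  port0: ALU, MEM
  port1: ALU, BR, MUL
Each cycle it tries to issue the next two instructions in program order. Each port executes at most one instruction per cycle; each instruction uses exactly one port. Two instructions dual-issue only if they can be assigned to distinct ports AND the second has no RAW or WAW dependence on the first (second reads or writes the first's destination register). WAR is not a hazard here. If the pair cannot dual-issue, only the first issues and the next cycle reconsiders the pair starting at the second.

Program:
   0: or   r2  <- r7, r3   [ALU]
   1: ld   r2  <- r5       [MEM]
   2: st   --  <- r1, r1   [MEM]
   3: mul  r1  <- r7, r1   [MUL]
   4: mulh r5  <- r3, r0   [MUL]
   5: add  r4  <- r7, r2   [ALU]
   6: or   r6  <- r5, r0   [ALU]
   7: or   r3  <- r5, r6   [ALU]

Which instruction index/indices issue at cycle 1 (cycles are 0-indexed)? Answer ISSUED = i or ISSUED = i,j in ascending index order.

[0] i0  or  -- WAW r2
[1] i1  ld  -- no-port MEM/MEM
[2] i2+i3  st+mul  -- 2-wide
[3] i4+i5  mulh+add  -- 2-wide
[4] i6  or  -- RAW r6
[5] i7  or  -- tail

ISSUED = 1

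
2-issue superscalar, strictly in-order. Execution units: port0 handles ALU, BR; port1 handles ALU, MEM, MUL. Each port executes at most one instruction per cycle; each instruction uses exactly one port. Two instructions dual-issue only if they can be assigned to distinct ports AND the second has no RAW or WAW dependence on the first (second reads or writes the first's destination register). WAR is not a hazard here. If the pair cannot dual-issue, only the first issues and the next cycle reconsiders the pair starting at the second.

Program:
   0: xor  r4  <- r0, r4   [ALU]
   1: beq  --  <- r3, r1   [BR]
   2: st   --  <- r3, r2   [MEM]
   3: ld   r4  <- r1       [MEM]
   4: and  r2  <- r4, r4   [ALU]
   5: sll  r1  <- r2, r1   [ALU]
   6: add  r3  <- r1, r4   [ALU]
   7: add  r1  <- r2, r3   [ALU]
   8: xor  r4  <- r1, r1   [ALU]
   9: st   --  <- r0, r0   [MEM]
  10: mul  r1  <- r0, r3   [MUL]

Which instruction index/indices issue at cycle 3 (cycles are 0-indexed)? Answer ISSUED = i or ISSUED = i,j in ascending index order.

#0 head=0: xor.ALU beq.BR i0,i1 2-wide
#1 head=2: st.MEM i2 no-port MEM/MEM
#2 head=3: ld.MEM i3 RAW r4
#3 head=4: and.ALU i4 RAW r2
#4 head=5: sll.ALU i5 RAW r1
#5 head=6: add.ALU i6 RAW r3
#6 head=7: add.ALU i7 RAW r1
#7 head=8: xor.ALU st.MEM i8,i9 2-wide
#8 head=10: mul.MUL i10 tail

ISSUED = 4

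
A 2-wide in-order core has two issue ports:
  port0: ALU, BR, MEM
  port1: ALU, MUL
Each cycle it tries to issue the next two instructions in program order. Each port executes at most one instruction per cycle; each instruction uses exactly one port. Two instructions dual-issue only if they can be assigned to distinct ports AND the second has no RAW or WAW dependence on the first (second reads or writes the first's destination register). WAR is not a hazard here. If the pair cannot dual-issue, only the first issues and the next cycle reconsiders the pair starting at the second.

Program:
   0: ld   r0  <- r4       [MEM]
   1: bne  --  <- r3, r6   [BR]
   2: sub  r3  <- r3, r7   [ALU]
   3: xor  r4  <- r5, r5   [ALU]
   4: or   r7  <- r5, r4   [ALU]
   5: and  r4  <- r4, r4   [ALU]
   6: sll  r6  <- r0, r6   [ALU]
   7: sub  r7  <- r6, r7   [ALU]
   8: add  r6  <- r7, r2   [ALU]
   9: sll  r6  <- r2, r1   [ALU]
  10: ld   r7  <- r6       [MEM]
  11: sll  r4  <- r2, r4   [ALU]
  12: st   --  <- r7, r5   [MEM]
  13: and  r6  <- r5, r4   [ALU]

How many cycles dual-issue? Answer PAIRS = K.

0. ld @i0  | no-port MEM/BR
1. bne/sub @i1&i2  | dual
2. xor @i3  | RAW r4
3. or/and @i4&i5  | dual
4. sll @i6  | RAW r6
5. sub @i7  | RAW r7
6. add @i8  | WAW r6
7. sll @i9  | RAW r6
8. ld/sll @i10&i11  | dual
9. st/and @i12&i13  | dual

PAIRS = 4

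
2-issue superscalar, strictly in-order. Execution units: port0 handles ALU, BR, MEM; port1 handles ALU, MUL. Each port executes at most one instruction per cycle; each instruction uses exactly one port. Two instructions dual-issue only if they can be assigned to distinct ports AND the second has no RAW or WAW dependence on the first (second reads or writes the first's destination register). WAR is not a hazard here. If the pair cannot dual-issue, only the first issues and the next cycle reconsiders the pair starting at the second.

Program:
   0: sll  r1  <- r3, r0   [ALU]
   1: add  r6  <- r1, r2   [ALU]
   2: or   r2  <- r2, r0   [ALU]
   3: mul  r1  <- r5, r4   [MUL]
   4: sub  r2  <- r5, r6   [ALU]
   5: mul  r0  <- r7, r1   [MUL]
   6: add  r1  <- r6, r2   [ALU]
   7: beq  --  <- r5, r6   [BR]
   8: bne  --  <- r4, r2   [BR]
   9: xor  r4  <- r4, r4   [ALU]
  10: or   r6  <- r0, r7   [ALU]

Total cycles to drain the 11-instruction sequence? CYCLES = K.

t=0 i0:sll.ALU ; RAW r1
t=1 i1,i2:add.ALU/or.ALU ; 2-wide
t=2 i3,i4:mul.MUL/sub.ALU ; 2-wide
t=3 i5,i6:mul.MUL/add.ALU ; 2-wide
t=4 i7:beq.BR ; no-port BR/BR
t=5 i8,i9:bne.BR/xor.ALU ; 2-wide
t=6 i10:or.ALU ; tail

CYCLES = 7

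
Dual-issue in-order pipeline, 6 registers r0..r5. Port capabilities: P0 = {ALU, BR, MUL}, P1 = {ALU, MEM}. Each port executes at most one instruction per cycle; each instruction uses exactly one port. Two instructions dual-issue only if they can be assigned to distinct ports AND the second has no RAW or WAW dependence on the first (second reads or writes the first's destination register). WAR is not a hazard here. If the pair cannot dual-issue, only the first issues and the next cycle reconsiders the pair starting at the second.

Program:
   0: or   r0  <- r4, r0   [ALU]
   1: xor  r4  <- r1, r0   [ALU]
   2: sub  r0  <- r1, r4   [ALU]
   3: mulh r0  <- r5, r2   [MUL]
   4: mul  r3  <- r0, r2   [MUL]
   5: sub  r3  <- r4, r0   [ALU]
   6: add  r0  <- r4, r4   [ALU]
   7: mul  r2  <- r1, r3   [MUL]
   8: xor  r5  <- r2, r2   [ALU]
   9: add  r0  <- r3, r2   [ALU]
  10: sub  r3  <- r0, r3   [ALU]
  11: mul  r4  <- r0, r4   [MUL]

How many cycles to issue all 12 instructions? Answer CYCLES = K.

c0: i0 or  RAW r0
c1: i1 xor  RAW r4
c2: i2 sub  WAW r0
c3: i3 mulh  no-port MUL/MUL
c4: i4 mul  WAW r3
c5: i5&i6 sub+add  pair
c6: i7 mul  RAW r2
c7: i8&i9 xor+add  pair
c8: i10&i11 sub+mul  pair

CYCLES = 9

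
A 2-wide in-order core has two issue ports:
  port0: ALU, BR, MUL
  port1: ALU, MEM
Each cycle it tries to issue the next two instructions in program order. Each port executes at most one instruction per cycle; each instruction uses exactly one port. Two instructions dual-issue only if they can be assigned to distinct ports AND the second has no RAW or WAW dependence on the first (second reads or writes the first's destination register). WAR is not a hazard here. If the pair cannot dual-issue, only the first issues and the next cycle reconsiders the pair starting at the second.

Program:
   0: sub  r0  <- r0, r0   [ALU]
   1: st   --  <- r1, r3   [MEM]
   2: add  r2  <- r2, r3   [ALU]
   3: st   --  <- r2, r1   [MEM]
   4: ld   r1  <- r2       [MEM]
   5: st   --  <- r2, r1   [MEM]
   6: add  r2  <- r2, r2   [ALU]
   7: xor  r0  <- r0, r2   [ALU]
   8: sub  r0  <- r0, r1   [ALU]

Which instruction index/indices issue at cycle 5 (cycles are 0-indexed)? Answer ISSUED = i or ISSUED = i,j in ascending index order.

ISSUED = 7

[0] i0/i1  sub;st  -- 2-wide
[1] i2  add  -- RAW r2
[2] i3  st  -- no-port MEM/MEM
[3] i4  ld  -- no-port MEM/MEM
[4] i5/i6  st;add  -- 2-wide
[5] i7  xor  -- RAW+WAW r0
[6] i8  sub  -- tail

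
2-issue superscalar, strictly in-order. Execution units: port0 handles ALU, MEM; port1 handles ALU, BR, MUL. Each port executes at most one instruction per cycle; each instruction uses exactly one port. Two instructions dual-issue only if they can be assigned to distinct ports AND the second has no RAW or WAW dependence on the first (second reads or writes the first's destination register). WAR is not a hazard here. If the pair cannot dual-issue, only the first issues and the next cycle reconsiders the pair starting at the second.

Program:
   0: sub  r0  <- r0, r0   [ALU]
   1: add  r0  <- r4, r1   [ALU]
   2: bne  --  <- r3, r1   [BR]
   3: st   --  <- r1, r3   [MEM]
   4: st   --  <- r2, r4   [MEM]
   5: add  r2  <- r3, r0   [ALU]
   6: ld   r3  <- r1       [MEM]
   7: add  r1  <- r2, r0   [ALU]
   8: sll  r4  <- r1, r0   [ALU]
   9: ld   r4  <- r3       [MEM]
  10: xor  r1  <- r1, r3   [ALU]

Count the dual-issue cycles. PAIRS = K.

PAIRS = 4

c0: i0 sub.ALU  WAW r0
c1: i1/i2 add.ALU/bne.BR  dual
c2: i3 st.MEM  no-port MEM/MEM
c3: i4/i5 st.MEM/add.ALU  dual
c4: i6/i7 ld.MEM/add.ALU  dual
c5: i8 sll.ALU  WAW r4
c6: i9/i10 ld.MEM/xor.ALU  dual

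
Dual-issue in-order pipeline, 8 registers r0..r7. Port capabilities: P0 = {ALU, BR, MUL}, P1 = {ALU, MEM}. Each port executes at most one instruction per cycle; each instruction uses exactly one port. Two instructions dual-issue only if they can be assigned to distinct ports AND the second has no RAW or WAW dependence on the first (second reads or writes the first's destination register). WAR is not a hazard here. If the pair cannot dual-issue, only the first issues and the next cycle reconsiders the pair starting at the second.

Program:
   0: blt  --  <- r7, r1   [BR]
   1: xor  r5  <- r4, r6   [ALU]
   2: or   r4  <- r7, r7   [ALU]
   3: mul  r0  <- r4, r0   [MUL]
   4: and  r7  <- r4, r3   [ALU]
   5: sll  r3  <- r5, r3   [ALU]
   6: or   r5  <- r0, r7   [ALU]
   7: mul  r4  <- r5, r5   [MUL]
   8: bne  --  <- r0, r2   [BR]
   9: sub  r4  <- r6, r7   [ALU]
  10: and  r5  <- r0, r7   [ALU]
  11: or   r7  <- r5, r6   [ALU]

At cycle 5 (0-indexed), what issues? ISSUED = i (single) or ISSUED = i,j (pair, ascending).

t=0 i0/i1:blt.BR xor.ALU ; 2-wide
t=1 i2:or.ALU ; RAW r4
t=2 i3/i4:mul.MUL and.ALU ; 2-wide
t=3 i5/i6:sll.ALU or.ALU ; 2-wide
t=4 i7:mul.MUL ; no-port MUL/BR
t=5 i8/i9:bne.BR sub.ALU ; 2-wide
t=6 i10:and.ALU ; RAW r5
t=7 i11:or.ALU ; tail

ISSUED = 8,9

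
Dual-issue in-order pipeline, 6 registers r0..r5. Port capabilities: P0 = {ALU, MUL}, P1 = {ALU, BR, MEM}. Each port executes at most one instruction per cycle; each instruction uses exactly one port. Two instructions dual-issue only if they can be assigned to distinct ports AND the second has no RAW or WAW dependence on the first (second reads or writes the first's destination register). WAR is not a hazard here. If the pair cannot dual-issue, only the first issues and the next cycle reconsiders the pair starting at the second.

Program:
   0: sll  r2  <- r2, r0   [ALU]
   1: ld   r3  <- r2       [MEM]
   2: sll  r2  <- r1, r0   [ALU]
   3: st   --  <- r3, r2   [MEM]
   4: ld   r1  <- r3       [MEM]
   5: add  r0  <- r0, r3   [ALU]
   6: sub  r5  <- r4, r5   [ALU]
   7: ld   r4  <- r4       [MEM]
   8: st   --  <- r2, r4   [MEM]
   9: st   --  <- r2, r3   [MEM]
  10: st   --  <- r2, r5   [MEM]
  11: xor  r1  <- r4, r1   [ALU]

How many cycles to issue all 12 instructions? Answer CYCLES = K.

CYCLES = 8

[0] i0  sll.ALU  -- RAW r2
[1] i1/i2  ld.MEM sll.ALU  -- pair
[2] i3  st.MEM  -- no-port MEM/MEM
[3] i4/i5  ld.MEM add.ALU  -- pair
[4] i6/i7  sub.ALU ld.MEM  -- pair
[5] i8  st.MEM  -- no-port MEM/MEM
[6] i9  st.MEM  -- no-port MEM/MEM
[7] i10/i11  st.MEM xor.ALU  -- pair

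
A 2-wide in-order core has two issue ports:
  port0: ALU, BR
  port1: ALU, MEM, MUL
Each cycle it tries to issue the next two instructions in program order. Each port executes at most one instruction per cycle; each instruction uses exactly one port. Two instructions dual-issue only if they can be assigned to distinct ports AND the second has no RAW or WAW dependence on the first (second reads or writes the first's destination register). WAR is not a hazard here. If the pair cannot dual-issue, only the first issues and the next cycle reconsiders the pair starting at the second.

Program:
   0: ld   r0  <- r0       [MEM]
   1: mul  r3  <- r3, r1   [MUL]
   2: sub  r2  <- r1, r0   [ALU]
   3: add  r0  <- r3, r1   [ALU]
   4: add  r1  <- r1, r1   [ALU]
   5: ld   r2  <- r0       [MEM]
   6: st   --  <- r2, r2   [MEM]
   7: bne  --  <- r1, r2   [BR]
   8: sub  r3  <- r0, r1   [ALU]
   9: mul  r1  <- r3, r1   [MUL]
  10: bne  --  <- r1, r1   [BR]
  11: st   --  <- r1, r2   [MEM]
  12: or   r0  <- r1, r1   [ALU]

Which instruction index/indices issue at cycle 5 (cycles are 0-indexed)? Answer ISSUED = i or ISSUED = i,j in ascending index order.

t=0 i0:ld ; no-port MEM/MUL
t=1 i1&i2:mul;sub ; pair
t=2 i3&i4:add;add ; pair
t=3 i5:ld ; no-port MEM/MEM
t=4 i6&i7:st;bne ; pair
t=5 i8:sub ; RAW r3
t=6 i9:mul ; RAW r1
t=7 i10&i11:bne;st ; pair
t=8 i12:or ; tail

ISSUED = 8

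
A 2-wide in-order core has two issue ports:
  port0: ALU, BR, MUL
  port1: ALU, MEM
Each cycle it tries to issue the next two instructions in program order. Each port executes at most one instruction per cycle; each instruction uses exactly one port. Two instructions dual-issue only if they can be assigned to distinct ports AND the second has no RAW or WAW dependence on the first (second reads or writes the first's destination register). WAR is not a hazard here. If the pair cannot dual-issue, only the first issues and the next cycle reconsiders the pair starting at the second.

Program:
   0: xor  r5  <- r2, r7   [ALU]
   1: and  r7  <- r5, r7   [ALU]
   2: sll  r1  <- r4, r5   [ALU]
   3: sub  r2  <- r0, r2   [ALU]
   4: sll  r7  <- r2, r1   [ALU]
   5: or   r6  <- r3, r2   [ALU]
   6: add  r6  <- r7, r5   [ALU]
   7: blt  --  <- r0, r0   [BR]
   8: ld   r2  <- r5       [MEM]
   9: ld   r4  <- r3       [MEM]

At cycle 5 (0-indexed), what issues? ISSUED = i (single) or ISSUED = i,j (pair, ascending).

ISSUED = 8

0. xor.ALU @i0  | RAW r5
1. and.ALU+sll.ALU @i1/i2  | pair
2. sub.ALU @i3  | RAW r2
3. sll.ALU+or.ALU @i4/i5  | pair
4. add.ALU+blt.BR @i6/i7  | pair
5. ld.MEM @i8  | no-port MEM/MEM
6. ld.MEM @i9  | tail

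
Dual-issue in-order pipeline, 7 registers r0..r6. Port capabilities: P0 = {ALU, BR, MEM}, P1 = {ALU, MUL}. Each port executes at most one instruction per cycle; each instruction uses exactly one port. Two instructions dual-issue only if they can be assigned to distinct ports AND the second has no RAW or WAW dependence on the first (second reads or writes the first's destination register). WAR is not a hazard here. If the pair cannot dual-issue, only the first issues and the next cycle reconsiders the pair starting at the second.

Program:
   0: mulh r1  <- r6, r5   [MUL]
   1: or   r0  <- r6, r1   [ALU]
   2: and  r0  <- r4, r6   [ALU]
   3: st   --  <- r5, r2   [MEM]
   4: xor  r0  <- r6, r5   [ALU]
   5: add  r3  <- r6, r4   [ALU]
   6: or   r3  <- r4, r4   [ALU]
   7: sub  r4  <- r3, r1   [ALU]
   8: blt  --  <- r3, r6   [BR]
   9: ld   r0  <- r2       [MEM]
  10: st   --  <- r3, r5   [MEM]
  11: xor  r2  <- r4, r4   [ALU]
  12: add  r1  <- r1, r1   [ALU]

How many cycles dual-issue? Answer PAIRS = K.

PAIRS = 4

c0: i0 mulh  RAW r1
c1: i1 or  WAW r0
c2: i2/i3 and st  dual
c3: i4/i5 xor add  dual
c4: i6 or  RAW r3
c5: i7/i8 sub blt  dual
c6: i9 ld  no-port MEM/MEM
c7: i10/i11 st xor  dual
c8: i12 add  tail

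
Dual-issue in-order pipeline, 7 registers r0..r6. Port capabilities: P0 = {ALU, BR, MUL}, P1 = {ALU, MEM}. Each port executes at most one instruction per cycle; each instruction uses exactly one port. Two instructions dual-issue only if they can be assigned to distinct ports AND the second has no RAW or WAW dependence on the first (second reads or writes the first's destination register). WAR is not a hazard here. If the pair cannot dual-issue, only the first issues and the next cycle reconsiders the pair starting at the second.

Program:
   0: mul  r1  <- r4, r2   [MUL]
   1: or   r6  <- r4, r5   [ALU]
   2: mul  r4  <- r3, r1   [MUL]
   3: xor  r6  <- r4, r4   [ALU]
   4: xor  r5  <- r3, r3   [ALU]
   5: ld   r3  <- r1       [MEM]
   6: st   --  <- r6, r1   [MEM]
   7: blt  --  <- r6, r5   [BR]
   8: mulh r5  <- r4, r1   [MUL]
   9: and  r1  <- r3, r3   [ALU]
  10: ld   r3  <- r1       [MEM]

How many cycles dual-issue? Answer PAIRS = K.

[0] i0&i1  mul/or  -- 2-wide
[1] i2  mul  -- RAW r4
[2] i3&i4  xor/xor  -- 2-wide
[3] i5  ld  -- no-port MEM/MEM
[4] i6&i7  st/blt  -- 2-wide
[5] i8&i9  mulh/and  -- 2-wide
[6] i10  ld  -- tail

PAIRS = 4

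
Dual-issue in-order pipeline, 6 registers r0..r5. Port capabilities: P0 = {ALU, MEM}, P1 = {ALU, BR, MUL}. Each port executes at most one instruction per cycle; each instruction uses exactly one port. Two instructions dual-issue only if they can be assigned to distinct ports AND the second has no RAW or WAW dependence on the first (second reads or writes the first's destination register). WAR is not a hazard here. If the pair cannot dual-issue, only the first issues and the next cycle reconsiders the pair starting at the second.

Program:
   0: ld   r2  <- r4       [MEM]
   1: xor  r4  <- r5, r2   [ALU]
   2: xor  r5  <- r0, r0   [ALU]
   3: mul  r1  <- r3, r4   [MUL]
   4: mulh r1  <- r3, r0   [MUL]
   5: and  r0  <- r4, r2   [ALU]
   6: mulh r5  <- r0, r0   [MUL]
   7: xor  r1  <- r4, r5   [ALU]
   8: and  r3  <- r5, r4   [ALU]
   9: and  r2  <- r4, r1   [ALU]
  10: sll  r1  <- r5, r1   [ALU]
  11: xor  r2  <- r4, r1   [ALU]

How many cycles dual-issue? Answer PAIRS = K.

#0 head=0: ld i0 RAW r2
#1 head=1: xor+xor i1,i2 dual
#2 head=3: mul i3 no-port MUL/MUL
#3 head=4: mulh+and i4,i5 dual
#4 head=6: mulh i6 RAW r5
#5 head=7: xor+and i7,i8 dual
#6 head=9: and+sll i9,i10 dual
#7 head=11: xor i11 tail

PAIRS = 4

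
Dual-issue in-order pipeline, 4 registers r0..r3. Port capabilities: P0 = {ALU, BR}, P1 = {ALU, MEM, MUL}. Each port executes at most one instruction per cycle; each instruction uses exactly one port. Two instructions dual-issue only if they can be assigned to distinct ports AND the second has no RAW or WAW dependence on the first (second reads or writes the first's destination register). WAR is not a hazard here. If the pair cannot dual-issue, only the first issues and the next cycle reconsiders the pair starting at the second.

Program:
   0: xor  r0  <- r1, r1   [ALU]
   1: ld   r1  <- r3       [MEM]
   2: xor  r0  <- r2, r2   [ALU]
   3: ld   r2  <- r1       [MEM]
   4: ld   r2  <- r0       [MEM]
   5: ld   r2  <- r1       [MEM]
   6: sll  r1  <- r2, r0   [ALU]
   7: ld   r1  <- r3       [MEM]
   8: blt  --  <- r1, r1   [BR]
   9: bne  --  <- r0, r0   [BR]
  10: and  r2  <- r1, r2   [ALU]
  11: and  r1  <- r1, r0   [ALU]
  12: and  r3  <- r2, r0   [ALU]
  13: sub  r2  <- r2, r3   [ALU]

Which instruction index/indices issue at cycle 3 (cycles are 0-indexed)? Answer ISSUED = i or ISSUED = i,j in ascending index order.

#0 head=0: xor.ALU ld.MEM i0,i1 pair
#1 head=2: xor.ALU ld.MEM i2,i3 pair
#2 head=4: ld.MEM i4 no-port MEM/MEM
#3 head=5: ld.MEM i5 RAW r2
#4 head=6: sll.ALU i6 WAW r1
#5 head=7: ld.MEM i7 RAW r1
#6 head=8: blt.BR i8 no-port BR/BR
#7 head=9: bne.BR and.ALU i9,i10 pair
#8 head=11: and.ALU and.ALU i11,i12 pair
#9 head=13: sub.ALU i13 tail

ISSUED = 5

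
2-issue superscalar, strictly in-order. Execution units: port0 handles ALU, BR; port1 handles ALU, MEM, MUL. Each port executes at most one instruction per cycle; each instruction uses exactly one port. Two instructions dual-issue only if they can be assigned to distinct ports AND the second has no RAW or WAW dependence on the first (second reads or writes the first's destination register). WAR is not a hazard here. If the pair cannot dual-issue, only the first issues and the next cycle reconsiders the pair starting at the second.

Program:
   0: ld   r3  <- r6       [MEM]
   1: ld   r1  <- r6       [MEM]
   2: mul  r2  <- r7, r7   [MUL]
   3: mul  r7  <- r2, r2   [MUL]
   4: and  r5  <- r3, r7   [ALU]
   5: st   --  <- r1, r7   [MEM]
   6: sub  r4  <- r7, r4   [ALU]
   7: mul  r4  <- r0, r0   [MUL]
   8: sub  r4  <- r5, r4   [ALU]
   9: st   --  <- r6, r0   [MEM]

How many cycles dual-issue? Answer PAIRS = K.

[0] i0  ld.MEM  -- no-port MEM/MEM
[1] i1  ld.MEM  -- no-port MEM/MUL
[2] i2  mul.MUL  -- no-port MUL/MUL
[3] i3  mul.MUL  -- RAW r7
[4] i4+i5  and.ALU/st.MEM  -- dual
[5] i6  sub.ALU  -- WAW r4
[6] i7  mul.MUL  -- RAW+WAW r4
[7] i8+i9  sub.ALU/st.MEM  -- dual

PAIRS = 2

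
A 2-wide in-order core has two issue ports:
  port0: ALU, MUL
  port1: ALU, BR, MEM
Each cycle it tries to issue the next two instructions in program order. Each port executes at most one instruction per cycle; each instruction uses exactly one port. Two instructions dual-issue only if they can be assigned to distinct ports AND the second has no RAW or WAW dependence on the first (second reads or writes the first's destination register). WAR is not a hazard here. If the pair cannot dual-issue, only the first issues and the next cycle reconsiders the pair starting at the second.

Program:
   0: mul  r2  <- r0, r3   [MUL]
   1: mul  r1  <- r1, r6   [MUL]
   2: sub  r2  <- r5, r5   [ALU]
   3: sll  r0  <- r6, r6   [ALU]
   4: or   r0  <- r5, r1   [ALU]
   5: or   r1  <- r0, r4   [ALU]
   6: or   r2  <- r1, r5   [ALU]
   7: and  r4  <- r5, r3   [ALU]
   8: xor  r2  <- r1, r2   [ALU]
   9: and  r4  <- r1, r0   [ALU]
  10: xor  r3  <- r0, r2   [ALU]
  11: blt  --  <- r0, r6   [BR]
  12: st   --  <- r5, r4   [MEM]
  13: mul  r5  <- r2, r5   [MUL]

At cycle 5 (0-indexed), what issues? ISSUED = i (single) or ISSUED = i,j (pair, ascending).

ISSUED = 6,7

t=0 i0:mul.MUL ; no-port MUL/MUL
t=1 i1&i2:mul.MUL sub.ALU ; 2-wide
t=2 i3:sll.ALU ; WAW r0
t=3 i4:or.ALU ; RAW r0
t=4 i5:or.ALU ; RAW r1
t=5 i6&i7:or.ALU and.ALU ; 2-wide
t=6 i8&i9:xor.ALU and.ALU ; 2-wide
t=7 i10&i11:xor.ALU blt.BR ; 2-wide
t=8 i12&i13:st.MEM mul.MUL ; 2-wide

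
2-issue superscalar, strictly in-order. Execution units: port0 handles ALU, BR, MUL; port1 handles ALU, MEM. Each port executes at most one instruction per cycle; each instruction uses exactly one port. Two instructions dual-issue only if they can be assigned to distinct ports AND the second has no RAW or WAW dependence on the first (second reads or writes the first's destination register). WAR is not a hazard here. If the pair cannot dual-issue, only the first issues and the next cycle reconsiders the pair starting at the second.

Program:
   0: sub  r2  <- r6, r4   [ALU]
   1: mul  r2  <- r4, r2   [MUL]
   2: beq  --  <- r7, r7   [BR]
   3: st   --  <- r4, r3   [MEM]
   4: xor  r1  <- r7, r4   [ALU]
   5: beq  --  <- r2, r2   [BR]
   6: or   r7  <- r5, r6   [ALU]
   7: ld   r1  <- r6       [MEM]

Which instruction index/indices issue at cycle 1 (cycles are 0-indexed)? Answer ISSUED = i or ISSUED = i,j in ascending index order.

#0 head=0: sub i0 RAW+WAW r2
#1 head=1: mul i1 no-port MUL/BR
#2 head=2: beq/st i2+i3 pair
#3 head=4: xor/beq i4+i5 pair
#4 head=6: or/ld i6+i7 pair

ISSUED = 1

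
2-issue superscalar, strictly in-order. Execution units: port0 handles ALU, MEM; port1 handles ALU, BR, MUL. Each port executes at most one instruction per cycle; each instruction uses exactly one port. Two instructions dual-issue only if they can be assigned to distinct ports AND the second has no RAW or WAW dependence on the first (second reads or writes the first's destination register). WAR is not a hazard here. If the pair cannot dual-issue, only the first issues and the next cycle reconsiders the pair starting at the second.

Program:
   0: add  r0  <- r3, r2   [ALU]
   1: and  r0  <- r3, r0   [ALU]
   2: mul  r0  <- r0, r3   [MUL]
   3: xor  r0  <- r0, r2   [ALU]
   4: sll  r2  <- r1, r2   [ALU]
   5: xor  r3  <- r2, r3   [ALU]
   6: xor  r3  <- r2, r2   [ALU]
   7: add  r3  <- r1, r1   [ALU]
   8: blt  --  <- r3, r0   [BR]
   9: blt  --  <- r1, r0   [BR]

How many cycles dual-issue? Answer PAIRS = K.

PAIRS = 1

c0: i0 add  RAW+WAW r0
c1: i1 and  RAW+WAW r0
c2: i2 mul  RAW+WAW r0
c3: i3,i4 xor;sll  pair
c4: i5 xor  WAW r3
c5: i6 xor  WAW r3
c6: i7 add  RAW r3
c7: i8 blt  no-port BR/BR
c8: i9 blt  tail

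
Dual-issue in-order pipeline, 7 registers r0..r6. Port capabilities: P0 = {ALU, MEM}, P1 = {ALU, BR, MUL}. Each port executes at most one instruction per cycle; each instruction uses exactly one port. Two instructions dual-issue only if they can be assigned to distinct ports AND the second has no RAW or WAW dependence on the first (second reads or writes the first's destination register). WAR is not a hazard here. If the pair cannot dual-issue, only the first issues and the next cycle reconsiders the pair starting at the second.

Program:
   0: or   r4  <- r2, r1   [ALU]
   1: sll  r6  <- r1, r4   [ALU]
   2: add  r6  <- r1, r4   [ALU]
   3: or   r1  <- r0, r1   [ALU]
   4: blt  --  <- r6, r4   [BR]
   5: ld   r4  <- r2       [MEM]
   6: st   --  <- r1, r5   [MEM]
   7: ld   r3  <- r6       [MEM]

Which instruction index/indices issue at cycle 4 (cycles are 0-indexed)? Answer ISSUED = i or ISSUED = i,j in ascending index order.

ISSUED = 6

#0 head=0: or i0 RAW r4
#1 head=1: sll i1 WAW r6
#2 head=2: add+or i2&i3 dual
#3 head=4: blt+ld i4&i5 dual
#4 head=6: st i6 no-port MEM/MEM
#5 head=7: ld i7 tail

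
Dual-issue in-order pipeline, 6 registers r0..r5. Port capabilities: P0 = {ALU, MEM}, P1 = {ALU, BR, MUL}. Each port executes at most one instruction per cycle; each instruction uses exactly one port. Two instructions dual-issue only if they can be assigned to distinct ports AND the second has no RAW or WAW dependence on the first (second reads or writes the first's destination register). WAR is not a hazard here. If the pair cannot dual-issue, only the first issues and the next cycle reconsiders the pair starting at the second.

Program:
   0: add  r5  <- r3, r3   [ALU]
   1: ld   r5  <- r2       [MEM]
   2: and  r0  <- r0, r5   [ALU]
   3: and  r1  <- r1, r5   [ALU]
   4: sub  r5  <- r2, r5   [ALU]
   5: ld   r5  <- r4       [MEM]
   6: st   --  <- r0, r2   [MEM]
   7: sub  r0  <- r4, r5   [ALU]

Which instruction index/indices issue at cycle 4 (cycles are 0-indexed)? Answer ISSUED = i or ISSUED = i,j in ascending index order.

ISSUED = 5

c0: i0 add.ALU  WAW r5
c1: i1 ld.MEM  RAW r5
c2: i2,i3 and.ALU/and.ALU  dual
c3: i4 sub.ALU  WAW r5
c4: i5 ld.MEM  no-port MEM/MEM
c5: i6,i7 st.MEM/sub.ALU  dual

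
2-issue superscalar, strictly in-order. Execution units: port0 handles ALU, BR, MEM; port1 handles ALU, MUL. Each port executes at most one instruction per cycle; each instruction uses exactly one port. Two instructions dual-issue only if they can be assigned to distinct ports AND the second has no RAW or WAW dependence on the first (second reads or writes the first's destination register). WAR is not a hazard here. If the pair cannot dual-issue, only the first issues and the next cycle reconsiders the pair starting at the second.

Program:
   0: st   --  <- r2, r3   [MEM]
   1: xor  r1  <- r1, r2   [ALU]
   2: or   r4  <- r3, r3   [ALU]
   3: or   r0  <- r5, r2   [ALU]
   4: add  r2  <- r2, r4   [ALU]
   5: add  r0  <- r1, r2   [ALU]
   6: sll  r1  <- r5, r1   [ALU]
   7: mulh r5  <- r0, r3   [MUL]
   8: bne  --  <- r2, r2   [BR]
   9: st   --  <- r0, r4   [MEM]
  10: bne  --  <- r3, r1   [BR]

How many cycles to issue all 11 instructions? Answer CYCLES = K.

CYCLES = 7

t=0 i0&i1:st/xor ; 2-wide
t=1 i2&i3:or/or ; 2-wide
t=2 i4:add ; RAW r2
t=3 i5&i6:add/sll ; 2-wide
t=4 i7&i8:mulh/bne ; 2-wide
t=5 i9:st ; no-port MEM/BR
t=6 i10:bne ; tail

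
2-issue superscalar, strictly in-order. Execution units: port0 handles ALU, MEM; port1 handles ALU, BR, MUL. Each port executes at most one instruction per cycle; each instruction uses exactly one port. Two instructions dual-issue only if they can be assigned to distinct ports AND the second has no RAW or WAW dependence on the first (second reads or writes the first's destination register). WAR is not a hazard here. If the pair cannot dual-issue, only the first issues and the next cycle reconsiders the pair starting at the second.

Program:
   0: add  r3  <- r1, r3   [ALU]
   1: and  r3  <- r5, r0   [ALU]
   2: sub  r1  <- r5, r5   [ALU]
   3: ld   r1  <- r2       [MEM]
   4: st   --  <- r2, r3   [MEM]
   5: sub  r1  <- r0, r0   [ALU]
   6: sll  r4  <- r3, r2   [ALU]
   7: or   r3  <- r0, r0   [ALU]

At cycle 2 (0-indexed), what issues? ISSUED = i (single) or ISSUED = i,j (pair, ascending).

ISSUED = 3

c0: i0 add  WAW r3
c1: i1,i2 and;sub  2-wide
c2: i3 ld  no-port MEM/MEM
c3: i4,i5 st;sub  2-wide
c4: i6,i7 sll;or  2-wide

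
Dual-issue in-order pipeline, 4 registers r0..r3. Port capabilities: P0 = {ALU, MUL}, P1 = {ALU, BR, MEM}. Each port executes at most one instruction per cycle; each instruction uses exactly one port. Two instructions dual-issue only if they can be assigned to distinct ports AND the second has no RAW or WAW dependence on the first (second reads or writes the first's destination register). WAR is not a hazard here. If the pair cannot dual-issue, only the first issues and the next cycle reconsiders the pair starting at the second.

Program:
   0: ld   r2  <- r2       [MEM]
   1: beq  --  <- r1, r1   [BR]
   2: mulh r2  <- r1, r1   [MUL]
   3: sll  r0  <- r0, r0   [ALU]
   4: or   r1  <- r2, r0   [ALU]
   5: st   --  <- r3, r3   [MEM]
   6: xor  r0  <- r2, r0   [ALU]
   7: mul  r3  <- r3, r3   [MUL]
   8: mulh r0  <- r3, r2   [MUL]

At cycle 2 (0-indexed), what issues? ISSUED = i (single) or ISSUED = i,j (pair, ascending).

ISSUED = 3

  cy0 -> i0 (ld.MEM) no-port MEM/BR
  cy1 -> i1+i2 (beq.BR+mulh.MUL) 2-wide
  cy2 -> i3 (sll.ALU) RAW r0
  cy3 -> i4+i5 (or.ALU+st.MEM) 2-wide
  cy4 -> i6+i7 (xor.ALU+mul.MUL) 2-wide
  cy5 -> i8 (mulh.MUL) tail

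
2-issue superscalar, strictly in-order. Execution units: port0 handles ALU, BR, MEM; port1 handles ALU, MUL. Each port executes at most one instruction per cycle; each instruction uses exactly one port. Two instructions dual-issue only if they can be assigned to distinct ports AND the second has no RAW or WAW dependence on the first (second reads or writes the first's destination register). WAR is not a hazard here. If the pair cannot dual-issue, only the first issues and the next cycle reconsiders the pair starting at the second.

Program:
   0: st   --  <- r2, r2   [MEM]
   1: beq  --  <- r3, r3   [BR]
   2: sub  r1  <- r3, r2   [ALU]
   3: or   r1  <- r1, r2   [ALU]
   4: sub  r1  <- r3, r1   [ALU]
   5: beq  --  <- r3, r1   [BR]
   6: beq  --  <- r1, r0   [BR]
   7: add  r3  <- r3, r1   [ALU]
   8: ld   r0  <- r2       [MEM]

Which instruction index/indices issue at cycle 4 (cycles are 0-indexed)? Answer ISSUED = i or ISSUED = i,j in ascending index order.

ISSUED = 5

0. st.MEM @i0  | no-port MEM/BR
1. beq.BR sub.ALU @i1+i2  | pair
2. or.ALU @i3  | RAW+WAW r1
3. sub.ALU @i4  | RAW r1
4. beq.BR @i5  | no-port BR/BR
5. beq.BR add.ALU @i6+i7  | pair
6. ld.MEM @i8  | tail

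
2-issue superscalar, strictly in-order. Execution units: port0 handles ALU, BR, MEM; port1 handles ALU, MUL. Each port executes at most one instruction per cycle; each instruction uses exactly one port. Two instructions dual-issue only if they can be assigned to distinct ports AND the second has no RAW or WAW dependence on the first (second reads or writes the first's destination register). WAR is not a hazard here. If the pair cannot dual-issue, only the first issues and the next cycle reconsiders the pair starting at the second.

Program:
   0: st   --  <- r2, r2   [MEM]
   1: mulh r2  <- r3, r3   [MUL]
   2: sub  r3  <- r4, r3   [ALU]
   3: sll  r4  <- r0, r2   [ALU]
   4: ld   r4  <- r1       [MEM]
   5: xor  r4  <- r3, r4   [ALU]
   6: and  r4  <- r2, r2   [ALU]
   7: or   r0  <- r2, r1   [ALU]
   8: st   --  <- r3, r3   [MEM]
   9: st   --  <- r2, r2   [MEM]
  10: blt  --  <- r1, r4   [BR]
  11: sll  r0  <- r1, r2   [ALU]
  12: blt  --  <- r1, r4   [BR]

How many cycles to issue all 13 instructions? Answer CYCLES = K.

[0] i0+i1  st.MEM/mulh.MUL  -- dual
[1] i2+i3  sub.ALU/sll.ALU  -- dual
[2] i4  ld.MEM  -- RAW+WAW r4
[3] i5  xor.ALU  -- WAW r4
[4] i6+i7  and.ALU/or.ALU  -- dual
[5] i8  st.MEM  -- no-port MEM/MEM
[6] i9  st.MEM  -- no-port MEM/BR
[7] i10+i11  blt.BR/sll.ALU  -- dual
[8] i12  blt.BR  -- tail

CYCLES = 9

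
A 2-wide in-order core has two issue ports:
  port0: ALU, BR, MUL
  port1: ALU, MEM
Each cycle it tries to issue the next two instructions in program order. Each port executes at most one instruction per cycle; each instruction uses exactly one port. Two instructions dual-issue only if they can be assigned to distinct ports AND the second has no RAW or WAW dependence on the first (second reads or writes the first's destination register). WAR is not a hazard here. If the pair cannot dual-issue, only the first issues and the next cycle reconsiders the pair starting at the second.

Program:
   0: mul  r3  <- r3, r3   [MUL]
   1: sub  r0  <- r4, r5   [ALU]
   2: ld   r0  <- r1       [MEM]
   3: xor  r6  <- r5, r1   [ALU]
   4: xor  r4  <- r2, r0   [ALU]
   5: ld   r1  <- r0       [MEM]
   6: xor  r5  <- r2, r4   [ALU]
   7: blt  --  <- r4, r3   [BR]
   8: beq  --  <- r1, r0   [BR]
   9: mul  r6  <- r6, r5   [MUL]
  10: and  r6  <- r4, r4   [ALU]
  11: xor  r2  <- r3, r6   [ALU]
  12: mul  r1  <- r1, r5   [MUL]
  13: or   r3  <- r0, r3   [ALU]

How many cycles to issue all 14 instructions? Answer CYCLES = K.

CYCLES = 9

c0: i0,i1 mul sub  2-wide
c1: i2,i3 ld xor  2-wide
c2: i4,i5 xor ld  2-wide
c3: i6,i7 xor blt  2-wide
c4: i8 beq  no-port BR/MUL
c5: i9 mul  WAW r6
c6: i10 and  RAW r6
c7: i11,i12 xor mul  2-wide
c8: i13 or  tail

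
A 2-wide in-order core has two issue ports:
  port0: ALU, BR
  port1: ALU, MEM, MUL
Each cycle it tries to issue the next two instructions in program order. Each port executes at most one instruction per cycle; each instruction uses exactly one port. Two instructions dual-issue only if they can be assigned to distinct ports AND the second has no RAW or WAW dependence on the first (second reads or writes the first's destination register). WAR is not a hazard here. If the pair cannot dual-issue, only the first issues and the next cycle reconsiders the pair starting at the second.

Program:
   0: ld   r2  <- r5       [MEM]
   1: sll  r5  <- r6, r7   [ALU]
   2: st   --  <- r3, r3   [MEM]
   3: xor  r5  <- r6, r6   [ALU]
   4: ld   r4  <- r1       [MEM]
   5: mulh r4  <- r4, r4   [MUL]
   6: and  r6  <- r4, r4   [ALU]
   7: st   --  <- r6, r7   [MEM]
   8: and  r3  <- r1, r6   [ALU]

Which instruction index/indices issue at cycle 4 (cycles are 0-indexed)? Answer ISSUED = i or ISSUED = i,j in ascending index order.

ISSUED = 6

[0] i0+i1  ld+sll  -- dual
[1] i2+i3  st+xor  -- dual
[2] i4  ld  -- no-port MEM/MUL
[3] i5  mulh  -- RAW r4
[4] i6  and  -- RAW r6
[5] i7+i8  st+and  -- dual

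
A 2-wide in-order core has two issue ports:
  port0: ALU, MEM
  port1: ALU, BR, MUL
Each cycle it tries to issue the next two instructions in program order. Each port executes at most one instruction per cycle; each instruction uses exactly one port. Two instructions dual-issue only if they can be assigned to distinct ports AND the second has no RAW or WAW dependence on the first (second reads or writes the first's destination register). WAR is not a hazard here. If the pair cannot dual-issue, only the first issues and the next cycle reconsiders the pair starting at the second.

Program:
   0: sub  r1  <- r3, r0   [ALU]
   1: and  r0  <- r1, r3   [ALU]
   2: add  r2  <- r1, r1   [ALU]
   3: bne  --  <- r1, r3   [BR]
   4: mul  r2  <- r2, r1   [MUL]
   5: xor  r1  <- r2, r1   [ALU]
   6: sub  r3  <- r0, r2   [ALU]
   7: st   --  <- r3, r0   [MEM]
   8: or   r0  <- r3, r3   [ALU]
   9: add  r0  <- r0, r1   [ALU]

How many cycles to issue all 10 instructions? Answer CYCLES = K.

c0: i0 sub  RAW r1
c1: i1&i2 and add  2-wide
c2: i3 bne  no-port BR/MUL
c3: i4 mul  RAW r2
c4: i5&i6 xor sub  2-wide
c5: i7&i8 st or  2-wide
c6: i9 add  tail

CYCLES = 7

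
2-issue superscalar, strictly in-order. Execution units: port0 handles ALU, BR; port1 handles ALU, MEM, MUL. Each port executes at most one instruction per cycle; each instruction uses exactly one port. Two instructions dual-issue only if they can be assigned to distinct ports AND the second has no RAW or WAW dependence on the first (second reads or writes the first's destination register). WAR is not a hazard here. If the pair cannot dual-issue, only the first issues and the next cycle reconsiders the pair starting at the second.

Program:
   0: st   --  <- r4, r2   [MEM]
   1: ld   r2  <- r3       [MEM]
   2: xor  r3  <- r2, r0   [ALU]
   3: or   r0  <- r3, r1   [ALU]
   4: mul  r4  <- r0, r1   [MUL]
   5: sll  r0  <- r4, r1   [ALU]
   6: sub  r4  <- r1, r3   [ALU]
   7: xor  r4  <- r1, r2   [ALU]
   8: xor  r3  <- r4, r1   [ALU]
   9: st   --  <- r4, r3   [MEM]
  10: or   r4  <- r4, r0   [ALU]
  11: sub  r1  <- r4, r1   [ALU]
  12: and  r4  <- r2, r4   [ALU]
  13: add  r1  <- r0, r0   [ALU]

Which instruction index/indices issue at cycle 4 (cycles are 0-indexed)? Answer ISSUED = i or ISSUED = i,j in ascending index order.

ISSUED = 4

0. st.MEM @i0  | no-port MEM/MEM
1. ld.MEM @i1  | RAW r2
2. xor.ALU @i2  | RAW r3
3. or.ALU @i3  | RAW r0
4. mul.MUL @i4  | RAW r4
5. sll.ALU;sub.ALU @i5&i6  | dual
6. xor.ALU @i7  | RAW r4
7. xor.ALU @i8  | RAW r3
8. st.MEM;or.ALU @i9&i10  | dual
9. sub.ALU;and.ALU @i11&i12  | dual
10. add.ALU @i13  | tail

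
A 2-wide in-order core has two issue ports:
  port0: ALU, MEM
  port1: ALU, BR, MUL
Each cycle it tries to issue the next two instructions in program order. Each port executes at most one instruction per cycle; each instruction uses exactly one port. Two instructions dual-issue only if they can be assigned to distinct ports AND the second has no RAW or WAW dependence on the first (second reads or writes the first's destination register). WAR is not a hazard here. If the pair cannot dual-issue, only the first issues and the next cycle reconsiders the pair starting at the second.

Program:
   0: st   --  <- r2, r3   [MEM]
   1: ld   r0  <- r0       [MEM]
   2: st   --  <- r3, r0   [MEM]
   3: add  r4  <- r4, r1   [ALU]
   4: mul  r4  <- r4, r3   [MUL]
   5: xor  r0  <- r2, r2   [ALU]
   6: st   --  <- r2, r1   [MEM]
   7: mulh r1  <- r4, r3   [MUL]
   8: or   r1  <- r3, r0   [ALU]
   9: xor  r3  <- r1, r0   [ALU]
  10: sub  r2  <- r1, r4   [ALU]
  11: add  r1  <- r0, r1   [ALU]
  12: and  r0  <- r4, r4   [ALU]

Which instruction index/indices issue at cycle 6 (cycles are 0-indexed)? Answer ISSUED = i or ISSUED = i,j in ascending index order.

ISSUED = 9,10

#0 head=0: st.MEM i0 no-port MEM/MEM
#1 head=1: ld.MEM i1 no-port MEM/MEM
#2 head=2: st.MEM+add.ALU i2,i3 pair
#3 head=4: mul.MUL+xor.ALU i4,i5 pair
#4 head=6: st.MEM+mulh.MUL i6,i7 pair
#5 head=8: or.ALU i8 RAW r1
#6 head=9: xor.ALU+sub.ALU i9,i10 pair
#7 head=11: add.ALU+and.ALU i11,i12 pair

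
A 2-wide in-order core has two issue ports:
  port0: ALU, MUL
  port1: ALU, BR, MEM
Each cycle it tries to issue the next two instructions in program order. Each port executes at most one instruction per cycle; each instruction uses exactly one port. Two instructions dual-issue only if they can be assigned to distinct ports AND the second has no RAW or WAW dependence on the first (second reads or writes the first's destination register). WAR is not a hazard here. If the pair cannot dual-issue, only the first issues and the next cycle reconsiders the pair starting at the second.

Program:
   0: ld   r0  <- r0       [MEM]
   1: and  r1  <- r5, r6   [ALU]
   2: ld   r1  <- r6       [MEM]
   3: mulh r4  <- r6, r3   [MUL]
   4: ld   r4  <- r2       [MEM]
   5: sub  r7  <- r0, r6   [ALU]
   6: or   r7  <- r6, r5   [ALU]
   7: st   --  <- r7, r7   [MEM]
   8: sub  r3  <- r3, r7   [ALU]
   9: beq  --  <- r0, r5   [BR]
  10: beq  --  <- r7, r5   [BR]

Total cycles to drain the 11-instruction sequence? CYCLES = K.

CYCLES = 7

t=0 i0,i1:ld.MEM;and.ALU ; dual
t=1 i2,i3:ld.MEM;mulh.MUL ; dual
t=2 i4,i5:ld.MEM;sub.ALU ; dual
t=3 i6:or.ALU ; RAW r7
t=4 i7,i8:st.MEM;sub.ALU ; dual
t=5 i9:beq.BR ; no-port BR/BR
t=6 i10:beq.BR ; tail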